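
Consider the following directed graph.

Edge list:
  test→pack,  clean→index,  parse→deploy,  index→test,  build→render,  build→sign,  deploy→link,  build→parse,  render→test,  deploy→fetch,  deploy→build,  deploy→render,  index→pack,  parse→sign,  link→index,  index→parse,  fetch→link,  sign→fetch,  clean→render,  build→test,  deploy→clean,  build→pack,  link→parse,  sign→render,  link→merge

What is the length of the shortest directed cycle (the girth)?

For each vertex v, BFS finds the shortest path from v back to v.
The shortest such closed walk is parse → deploy → link → parse, length 3.

3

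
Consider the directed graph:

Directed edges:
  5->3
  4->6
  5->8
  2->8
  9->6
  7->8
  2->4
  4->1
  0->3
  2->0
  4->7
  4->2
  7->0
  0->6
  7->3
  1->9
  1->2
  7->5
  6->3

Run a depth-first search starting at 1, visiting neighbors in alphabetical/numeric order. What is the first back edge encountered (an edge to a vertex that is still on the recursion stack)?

4→1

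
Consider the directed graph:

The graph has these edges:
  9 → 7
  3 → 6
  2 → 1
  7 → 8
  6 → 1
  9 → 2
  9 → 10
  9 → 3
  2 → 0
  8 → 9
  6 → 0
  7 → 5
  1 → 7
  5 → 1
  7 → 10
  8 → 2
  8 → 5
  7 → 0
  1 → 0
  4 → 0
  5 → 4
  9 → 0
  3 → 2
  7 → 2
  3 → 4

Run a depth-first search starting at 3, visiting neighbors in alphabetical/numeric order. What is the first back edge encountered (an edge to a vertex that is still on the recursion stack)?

7→2

DFS from 3 (visiting neighbors in alphabetical/numeric order); mark gray on enter, black on exit:
3 gray
  2 gray
    0 gray
    0 black
    1 gray
      1→0: 0 black — skip
      7 gray
        7→0: 0 black — skip
        7→2: 2 is gray → back edge
First back edge: 7 → 2.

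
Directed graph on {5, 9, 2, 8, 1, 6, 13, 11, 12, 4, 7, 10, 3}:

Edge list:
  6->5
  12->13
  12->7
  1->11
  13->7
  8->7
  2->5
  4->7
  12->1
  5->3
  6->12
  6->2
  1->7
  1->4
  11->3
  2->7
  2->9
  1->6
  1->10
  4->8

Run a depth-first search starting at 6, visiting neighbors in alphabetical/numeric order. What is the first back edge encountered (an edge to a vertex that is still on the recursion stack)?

DFS from 6 (visiting neighbors in alphabetical/numeric order); mark gray on enter, black on exit:
6 gray
  2 gray
    5 gray
      3 gray
      3 black
    5 black
    7 gray
    7 black
    9 gray
    9 black
  2 black
  6→5: 5 black — skip
  12 gray
    1 gray
      4 gray
        4→7: 7 black — skip
        8 gray
          8→7: 7 black — skip
        8 black
      4 black
      1→6: 6 is gray → back edge
First back edge: 1 → 6.

1→6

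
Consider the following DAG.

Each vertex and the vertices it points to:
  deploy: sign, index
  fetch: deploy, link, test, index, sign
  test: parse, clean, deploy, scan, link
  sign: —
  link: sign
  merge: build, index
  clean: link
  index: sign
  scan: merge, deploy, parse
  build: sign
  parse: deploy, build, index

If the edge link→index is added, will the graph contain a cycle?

Adding link→index creates a cycle iff index can already reach link.
Explore from index: no path reaches link. The graph stays acyclic.

No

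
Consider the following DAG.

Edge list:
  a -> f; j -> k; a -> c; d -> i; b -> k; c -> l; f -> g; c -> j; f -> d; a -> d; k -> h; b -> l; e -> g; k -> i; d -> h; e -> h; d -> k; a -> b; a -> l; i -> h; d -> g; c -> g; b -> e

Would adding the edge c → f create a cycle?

Adding c→f creates a cycle iff f can already reach c.
Explore from f: no path reaches c. The graph stays acyclic.

No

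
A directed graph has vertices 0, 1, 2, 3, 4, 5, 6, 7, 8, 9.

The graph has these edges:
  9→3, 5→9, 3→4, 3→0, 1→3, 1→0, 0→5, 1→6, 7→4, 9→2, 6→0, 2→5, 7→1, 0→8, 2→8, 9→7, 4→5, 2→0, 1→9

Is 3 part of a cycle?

Yes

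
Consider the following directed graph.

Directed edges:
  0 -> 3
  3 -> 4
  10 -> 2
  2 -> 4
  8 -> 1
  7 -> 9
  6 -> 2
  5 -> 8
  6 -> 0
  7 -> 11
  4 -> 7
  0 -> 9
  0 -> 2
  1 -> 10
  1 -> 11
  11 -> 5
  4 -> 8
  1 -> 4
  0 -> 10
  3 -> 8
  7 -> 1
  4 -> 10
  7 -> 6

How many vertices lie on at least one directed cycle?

A vertex is on a directed cycle iff it belongs to a strongly connected component of size ≥ 2 (or has a self-loop).
The vertices on cycles are {0, 1, 2, 3, 4, 5, 6, 7, 8, 10, 11} — 11 in total.

11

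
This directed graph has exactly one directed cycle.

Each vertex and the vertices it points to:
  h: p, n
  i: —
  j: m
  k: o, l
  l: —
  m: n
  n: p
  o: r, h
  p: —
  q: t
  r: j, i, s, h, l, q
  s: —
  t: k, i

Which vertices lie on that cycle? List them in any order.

k, o, q, r, t

DFS with gray/black marking from o:
o gray
  r gray
    j gray
      m gray
        n gray
          p gray
          p black
        n black
      m black
    j black
    i gray
    i black
    s gray
    s black
    h gray
      h→p: p black — skip
      h→n: n black — skip
    h black
    l gray
    l black
    q gray
      t gray
        k gray
          k→o: o is gray → back edge
Back edge closes the cycle o → r → q → t → k → o; its vertices are {k, o, q, r, t}.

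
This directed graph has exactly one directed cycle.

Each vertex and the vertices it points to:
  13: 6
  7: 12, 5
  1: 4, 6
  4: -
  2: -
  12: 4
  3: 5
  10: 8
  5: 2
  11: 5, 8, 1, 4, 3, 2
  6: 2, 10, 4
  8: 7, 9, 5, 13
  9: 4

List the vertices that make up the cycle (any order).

6, 8, 10, 13

DFS with gray/black marking from 8:
8 gray
  7 gray
    12 gray
      4 gray
      4 black
    12 black
    5 gray
      2 gray
      2 black
    5 black
  7 black
  9 gray
    9→4: 4 black — skip
  9 black
  8→5: 5 black — skip
  13 gray
    6 gray
      6→2: 2 black — skip
      10 gray
        10→8: 8 is gray → back edge
Back edge closes the cycle 8 → 13 → 6 → 10 → 8; its vertices are {6, 8, 10, 13}.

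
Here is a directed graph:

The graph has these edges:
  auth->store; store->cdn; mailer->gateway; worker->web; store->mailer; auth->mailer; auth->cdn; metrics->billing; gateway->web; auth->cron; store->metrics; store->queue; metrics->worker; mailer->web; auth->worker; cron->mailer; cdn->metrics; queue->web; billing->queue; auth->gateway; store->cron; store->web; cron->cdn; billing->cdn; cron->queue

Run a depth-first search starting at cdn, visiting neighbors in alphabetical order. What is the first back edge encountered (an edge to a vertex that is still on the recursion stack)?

billing->cdn

DFS from cdn (visiting neighbors in alphabetical order); mark gray on enter, black on exit:
cdn gray
  metrics gray
    billing gray
      billing→cdn: cdn is gray → back edge
First back edge: billing → cdn.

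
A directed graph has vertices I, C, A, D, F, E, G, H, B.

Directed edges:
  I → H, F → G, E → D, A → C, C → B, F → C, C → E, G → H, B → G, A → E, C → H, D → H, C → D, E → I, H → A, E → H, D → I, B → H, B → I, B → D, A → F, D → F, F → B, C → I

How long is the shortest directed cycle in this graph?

3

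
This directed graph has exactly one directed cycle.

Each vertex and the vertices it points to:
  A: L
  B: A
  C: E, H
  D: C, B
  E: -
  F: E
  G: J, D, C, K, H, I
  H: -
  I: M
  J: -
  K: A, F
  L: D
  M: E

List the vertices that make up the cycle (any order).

A, B, D, L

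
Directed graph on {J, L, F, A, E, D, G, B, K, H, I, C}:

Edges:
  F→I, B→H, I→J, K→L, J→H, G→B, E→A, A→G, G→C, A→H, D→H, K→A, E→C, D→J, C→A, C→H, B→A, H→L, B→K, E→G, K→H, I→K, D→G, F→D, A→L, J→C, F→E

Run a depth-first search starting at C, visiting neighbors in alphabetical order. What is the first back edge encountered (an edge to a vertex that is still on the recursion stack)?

B→A

DFS from C (visiting neighbors in alphabetical order); mark gray on enter, black on exit:
C gray
  A gray
    G gray
      B gray
        B→A: A is gray → back edge
First back edge: B → A.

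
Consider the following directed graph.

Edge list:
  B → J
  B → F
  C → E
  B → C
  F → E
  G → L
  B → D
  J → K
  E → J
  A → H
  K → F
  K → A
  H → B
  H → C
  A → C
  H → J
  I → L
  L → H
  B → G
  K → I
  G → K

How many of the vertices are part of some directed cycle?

11

A vertex is on a directed cycle iff it belongs to a strongly connected component of size ≥ 2 (or has a self-loop).
The vertices on cycles are {A, B, C, E, F, G, H, I, J, K, L} — 11 in total.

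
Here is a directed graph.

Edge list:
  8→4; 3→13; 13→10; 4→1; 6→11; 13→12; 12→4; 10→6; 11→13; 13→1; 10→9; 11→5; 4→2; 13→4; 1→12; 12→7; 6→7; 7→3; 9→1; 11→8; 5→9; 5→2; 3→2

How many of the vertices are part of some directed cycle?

12

A vertex is on a directed cycle iff it belongs to a strongly connected component of size ≥ 2 (or has a self-loop).
The vertices on cycles are {1, 3, 4, 5, 6, 7, 8, 9, 10, 11, 12, 13} — 12 in total.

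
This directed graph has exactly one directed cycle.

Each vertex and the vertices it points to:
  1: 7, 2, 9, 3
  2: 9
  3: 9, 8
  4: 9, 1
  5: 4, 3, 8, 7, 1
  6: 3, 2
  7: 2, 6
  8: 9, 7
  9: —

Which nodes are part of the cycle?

3, 6, 7, 8

DFS with gray/black marking from 8:
8 gray
  9 gray
  9 black
  7 gray
    2 gray
      2→9: 9 black — skip
    2 black
    6 gray
      3 gray
        3→9: 9 black — skip
        3→8: 8 is gray → back edge
Back edge closes the cycle 8 → 7 → 6 → 3 → 8; its vertices are {3, 6, 7, 8}.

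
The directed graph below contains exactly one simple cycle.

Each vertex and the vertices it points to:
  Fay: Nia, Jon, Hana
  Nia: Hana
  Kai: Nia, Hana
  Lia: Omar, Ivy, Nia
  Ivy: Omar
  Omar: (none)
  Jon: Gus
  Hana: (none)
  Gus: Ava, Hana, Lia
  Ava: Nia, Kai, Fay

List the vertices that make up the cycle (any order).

Ava, Fay, Gus, Jon

DFS with gray/black marking from Jon:
Jon gray
  Gus gray
    Ava gray
      Nia gray
        Hana gray
        Hana black
      Nia black
      Kai gray
        Kai→Nia: Nia black — skip
        Kai→Hana: Hana black — skip
      Kai black
      Fay gray
        Fay→Nia: Nia black — skip
        Fay→Jon: Jon is gray → back edge
Back edge closes the cycle Jon → Gus → Ava → Fay → Jon; its vertices are {Ava, Fay, Gus, Jon}.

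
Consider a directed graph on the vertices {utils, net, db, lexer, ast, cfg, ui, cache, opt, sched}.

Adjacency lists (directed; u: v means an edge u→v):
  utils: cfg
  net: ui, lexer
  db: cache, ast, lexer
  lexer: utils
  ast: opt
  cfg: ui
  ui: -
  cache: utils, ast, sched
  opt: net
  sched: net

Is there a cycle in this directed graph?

No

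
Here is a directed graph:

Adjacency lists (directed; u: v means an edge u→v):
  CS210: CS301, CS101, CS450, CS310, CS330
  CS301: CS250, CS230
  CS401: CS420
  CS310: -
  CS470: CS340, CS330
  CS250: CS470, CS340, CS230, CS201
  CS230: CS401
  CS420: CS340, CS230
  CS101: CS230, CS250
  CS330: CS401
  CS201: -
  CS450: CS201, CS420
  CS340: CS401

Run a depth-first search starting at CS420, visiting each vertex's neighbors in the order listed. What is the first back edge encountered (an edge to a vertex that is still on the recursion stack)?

CS401->CS420

DFS from CS420 (visiting each vertex's neighbors in the order listed); mark gray on enter, black on exit:
CS420 gray
  CS340 gray
    CS401 gray
      CS401→CS420: CS420 is gray → back edge
First back edge: CS401 → CS420.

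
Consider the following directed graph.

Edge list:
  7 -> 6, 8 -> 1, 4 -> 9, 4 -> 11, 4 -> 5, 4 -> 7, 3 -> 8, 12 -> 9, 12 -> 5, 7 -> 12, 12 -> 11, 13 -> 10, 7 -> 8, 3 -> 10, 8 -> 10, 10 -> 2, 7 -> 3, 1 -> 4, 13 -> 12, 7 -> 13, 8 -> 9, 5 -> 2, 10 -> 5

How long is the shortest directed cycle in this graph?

4

For each vertex v, BFS finds the shortest path from v back to v.
The shortest such closed walk is 4 → 7 → 8 → 1 → 4, length 4.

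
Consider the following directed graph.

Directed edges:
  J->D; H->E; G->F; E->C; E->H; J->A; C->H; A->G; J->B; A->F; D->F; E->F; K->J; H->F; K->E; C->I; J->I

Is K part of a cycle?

No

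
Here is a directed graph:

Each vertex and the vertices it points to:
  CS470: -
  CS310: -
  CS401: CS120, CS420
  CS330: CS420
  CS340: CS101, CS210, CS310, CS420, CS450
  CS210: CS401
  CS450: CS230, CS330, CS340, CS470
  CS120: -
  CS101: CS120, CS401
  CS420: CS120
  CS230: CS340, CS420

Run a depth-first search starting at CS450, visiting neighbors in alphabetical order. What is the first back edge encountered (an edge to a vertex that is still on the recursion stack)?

DFS from CS450 (visiting neighbors in alphabetical order); mark gray on enter, black on exit:
CS450 gray
  CS230 gray
    CS340 gray
      CS101 gray
        CS120 gray
        CS120 black
        CS401 gray
          CS401→CS120: CS120 black — skip
          CS420 gray
            CS420→CS120: CS120 black — skip
          CS420 black
        CS401 black
      CS101 black
      CS210 gray
        CS210→CS401: CS401 black — skip
      CS210 black
      CS310 gray
      CS310 black
      CS340→CS420: CS420 black — skip
      CS340→CS450: CS450 is gray → back edge
First back edge: CS340 → CS450.

CS340→CS450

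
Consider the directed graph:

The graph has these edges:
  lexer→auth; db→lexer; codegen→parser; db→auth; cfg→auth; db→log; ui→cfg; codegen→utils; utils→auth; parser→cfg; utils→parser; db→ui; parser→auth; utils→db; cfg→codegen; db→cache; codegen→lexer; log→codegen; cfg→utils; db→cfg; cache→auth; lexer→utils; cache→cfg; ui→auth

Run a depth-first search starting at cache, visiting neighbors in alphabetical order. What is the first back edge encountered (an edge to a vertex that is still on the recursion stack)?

db->cache

DFS from cache (visiting neighbors in alphabetical order); mark gray on enter, black on exit:
cache gray
  auth gray
  auth black
  cfg gray
    cfg→auth: auth black — skip
    codegen gray
      lexer gray
        lexer→auth: auth black — skip
        utils gray
          utils→auth: auth black — skip
          db gray
            db→auth: auth black — skip
            db→cache: cache is gray → back edge
First back edge: db → cache.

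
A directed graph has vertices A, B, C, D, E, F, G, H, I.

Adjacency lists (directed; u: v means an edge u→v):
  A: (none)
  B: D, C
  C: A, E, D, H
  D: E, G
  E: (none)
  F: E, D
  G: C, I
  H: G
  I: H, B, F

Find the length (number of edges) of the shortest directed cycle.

For each vertex v, BFS finds the shortest path from v back to v.
The shortest such closed walk is G → I → H → G, length 3.

3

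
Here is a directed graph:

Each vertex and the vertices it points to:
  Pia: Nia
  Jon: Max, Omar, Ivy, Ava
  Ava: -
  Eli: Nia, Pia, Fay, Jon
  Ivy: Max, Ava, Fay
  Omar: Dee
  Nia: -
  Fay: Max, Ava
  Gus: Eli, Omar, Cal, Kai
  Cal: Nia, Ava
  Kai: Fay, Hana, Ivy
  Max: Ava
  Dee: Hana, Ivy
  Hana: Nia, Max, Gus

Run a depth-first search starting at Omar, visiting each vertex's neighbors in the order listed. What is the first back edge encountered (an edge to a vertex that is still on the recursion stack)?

Jon->Omar

DFS from Omar (visiting each vertex's neighbors in the order listed); mark gray on enter, black on exit:
Omar gray
  Dee gray
    Hana gray
      Nia gray
      Nia black
      Max gray
        Ava gray
        Ava black
      Max black
      Gus gray
        Eli gray
          Eli→Nia: Nia black — skip
          Pia gray
            Pia→Nia: Nia black — skip
          Pia black
          Fay gray
            Fay→Max: Max black — skip
            Fay→Ava: Ava black — skip
          Fay black
          Jon gray
            Jon→Max: Max black — skip
            Jon→Omar: Omar is gray → back edge
First back edge: Jon → Omar.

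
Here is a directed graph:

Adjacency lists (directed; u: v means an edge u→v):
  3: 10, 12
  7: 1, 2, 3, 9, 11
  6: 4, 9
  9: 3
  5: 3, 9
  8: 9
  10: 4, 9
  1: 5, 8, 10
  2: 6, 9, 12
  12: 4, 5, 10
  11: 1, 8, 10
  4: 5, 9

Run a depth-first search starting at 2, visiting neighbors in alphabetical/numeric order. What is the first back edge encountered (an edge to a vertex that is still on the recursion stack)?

DFS from 2 (visiting neighbors in alphabetical/numeric order); mark gray on enter, black on exit:
2 gray
  6 gray
    4 gray
      5 gray
        3 gray
          10 gray
            10→4: 4 is gray → back edge
First back edge: 10 → 4.

10->4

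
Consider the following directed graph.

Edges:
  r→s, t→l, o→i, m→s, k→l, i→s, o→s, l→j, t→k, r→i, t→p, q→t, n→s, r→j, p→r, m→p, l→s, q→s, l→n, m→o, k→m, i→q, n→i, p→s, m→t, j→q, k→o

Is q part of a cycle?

Yes

q is on a cycle iff q can reach itself via ≥1 edge.
q → t → l → j → q — yes.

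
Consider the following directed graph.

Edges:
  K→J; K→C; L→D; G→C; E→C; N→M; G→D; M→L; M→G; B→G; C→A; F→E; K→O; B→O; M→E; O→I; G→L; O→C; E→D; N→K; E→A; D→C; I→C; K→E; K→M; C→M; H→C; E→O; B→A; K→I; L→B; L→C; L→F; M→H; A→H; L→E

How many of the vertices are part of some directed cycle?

A vertex is on a directed cycle iff it belongs to a strongly connected component of size ≥ 2 (or has a self-loop).
The vertices on cycles are {A, B, C, D, E, F, G, H, I, L, M, O} — 12 in total.

12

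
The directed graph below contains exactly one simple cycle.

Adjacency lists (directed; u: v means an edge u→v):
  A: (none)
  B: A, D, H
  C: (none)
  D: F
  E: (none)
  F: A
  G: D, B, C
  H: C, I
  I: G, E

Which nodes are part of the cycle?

DFS with gray/black marking from H:
H gray
  C gray
  C black
  I gray
    G gray
      D gray
        F gray
          A gray
          A black
        F black
      D black
      B gray
        B→A: A black — skip
        B→D: D black — skip
        B→H: H is gray → back edge
Back edge closes the cycle H → I → G → B → H; its vertices are {B, G, H, I}.

B, G, H, I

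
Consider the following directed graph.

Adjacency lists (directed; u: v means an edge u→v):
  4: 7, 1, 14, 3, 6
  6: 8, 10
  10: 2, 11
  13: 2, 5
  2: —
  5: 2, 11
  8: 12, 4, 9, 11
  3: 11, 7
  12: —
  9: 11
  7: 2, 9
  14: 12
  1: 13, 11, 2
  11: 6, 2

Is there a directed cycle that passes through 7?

7 is on a cycle iff 7 can reach itself via ≥1 edge.
7 → 9 → 11 → 6 → 8 → 4 → 7 — yes.

Yes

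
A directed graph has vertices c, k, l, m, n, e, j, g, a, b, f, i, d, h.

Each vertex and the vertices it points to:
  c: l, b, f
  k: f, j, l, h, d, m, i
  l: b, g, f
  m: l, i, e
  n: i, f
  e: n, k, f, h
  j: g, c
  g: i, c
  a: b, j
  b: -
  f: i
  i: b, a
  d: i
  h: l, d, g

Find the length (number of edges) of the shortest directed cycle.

3

For each vertex v, BFS finds the shortest path from v back to v.
The shortest such closed walk is e → k → m → e, length 3.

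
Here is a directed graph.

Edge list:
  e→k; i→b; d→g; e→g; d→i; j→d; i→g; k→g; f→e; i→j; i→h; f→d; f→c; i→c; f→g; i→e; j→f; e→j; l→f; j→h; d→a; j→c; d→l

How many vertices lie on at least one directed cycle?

6

A vertex is on a directed cycle iff it belongs to a strongly connected component of size ≥ 2 (or has a self-loop).
The vertices on cycles are {d, e, f, i, j, l} — 6 in total.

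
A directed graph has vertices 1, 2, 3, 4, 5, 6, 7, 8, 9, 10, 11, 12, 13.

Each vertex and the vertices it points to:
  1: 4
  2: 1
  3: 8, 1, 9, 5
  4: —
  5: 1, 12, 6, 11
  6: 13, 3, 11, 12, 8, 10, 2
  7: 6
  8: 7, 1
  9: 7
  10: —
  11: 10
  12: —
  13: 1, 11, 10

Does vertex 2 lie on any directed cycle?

2 lies on a cycle iff there is a path from 2 back to itself.
Exploring from 2, it never reaches itself; equivalently, its strongly connected component is a singleton.

No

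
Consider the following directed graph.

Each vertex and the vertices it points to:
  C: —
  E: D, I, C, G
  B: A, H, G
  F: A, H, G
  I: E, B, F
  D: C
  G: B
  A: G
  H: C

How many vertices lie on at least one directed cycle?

5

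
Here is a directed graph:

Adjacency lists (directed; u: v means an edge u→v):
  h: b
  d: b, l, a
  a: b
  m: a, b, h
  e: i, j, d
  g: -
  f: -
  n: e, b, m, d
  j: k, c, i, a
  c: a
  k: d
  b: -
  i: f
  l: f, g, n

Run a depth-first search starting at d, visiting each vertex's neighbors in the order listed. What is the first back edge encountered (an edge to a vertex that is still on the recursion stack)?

DFS from d (visiting each vertex's neighbors in the order listed); mark gray on enter, black on exit:
d gray
  b gray
  b black
  l gray
    f gray
    f black
    g gray
    g black
    n gray
      e gray
        i gray
          i→f: f black — skip
        i black
        j gray
          k gray
            k→d: d is gray → back edge
First back edge: k → d.

k->d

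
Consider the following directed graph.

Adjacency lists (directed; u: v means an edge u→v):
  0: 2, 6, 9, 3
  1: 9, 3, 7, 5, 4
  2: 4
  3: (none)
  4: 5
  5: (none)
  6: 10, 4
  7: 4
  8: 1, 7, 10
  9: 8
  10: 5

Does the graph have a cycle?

Yes

DFS with white/gray/black marking, starting from 2:
2 gray
  4 gray
    5 gray
    5 black
  4 black
2 black
0 gray
  0→2: 2 black — skip
  6 gray
    10 gray
      10→5: 5 black — skip
    10 black
    6→4: 4 black — skip
  6 black
  9 gray
    8 gray
      1 gray
        1→9: 9 is gray → back edge
Back edge found, so a cycle exists: 9 → 8 → 1 → 9.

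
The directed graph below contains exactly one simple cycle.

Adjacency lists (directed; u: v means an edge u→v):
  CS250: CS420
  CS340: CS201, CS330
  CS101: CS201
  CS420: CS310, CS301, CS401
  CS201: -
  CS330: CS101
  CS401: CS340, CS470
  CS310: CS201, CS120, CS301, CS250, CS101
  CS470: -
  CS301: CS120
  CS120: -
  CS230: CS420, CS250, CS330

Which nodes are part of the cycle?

CS250, CS310, CS420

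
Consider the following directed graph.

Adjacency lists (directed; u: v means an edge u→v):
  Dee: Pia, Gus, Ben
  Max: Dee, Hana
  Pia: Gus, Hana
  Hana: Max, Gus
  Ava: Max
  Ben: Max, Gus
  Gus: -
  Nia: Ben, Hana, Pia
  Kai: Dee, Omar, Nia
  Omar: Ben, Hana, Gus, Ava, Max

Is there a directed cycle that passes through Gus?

Gus lies on a cycle iff there is a path from Gus back to itself.
Exploring from Gus, it never reaches itself; equivalently, its strongly connected component is a singleton.

No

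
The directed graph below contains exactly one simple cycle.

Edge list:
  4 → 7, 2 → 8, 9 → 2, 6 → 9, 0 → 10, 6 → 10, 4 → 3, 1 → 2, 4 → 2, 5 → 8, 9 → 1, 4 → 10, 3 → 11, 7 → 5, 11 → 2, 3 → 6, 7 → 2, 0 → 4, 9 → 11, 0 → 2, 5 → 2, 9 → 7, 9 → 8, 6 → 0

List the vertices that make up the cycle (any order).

DFS with gray/black marking from 6:
6 gray
  0 gray
    4 gray
      10 gray
      10 black
      2 gray
        8 gray
        8 black
      2 black
      7 gray
        7→2: 2 black — skip
        5 gray
          5→8: 8 black — skip
          5→2: 2 black — skip
        5 black
      7 black
      3 gray
        11 gray
          11→2: 2 black — skip
        11 black
        3→6: 6 is gray → back edge
Back edge closes the cycle 6 → 0 → 4 → 3 → 6; its vertices are {0, 3, 4, 6}.

0, 3, 4, 6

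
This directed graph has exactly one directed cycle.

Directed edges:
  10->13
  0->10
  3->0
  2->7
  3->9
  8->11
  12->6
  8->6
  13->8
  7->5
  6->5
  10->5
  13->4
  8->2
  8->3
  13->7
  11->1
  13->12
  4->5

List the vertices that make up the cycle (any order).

DFS with gray/black marking from 13:
13 gray
  7 gray
    5 gray
    5 black
  7 black
  4 gray
    4→5: 5 black — skip
  4 black
  12 gray
    6 gray
      6→5: 5 black — skip
    6 black
  12 black
  8 gray
    8→6: 6 black — skip
    3 gray
      0 gray
        10 gray
          10→13: 13 is gray → back edge
Back edge closes the cycle 13 → 8 → 3 → 0 → 10 → 13; its vertices are {0, 3, 8, 10, 13}.

0, 3, 8, 10, 13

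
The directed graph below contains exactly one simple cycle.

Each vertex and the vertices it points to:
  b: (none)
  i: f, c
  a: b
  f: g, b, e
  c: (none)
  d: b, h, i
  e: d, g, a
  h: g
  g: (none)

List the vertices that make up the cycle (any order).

DFS with gray/black marking from e:
e gray
  d gray
    b gray
    b black
    h gray
      g gray
      g black
    h black
    i gray
      f gray
        f→g: g black — skip
        f→b: b black — skip
        f→e: e is gray → back edge
Back edge closes the cycle e → d → i → f → e; its vertices are {d, e, f, i}.

d, e, f, i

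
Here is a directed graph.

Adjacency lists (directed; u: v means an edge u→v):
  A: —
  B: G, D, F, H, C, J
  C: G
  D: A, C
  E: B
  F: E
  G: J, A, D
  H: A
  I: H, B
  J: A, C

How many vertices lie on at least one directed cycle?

7

A vertex is on a directed cycle iff it belongs to a strongly connected component of size ≥ 2 (or has a self-loop).
The vertices on cycles are {B, C, D, E, F, G, J} — 7 in total.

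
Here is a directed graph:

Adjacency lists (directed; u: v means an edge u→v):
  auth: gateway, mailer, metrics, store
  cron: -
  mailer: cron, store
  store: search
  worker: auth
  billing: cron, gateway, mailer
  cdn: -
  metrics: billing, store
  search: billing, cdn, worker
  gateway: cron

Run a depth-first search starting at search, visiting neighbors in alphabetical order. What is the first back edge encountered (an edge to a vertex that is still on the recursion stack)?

store->search

DFS from search (visiting neighbors in alphabetical order); mark gray on enter, black on exit:
search gray
  billing gray
    cron gray
    cron black
    gateway gray
      gateway→cron: cron black — skip
    gateway black
    mailer gray
      mailer→cron: cron black — skip
      store gray
        store→search: search is gray → back edge
First back edge: store → search.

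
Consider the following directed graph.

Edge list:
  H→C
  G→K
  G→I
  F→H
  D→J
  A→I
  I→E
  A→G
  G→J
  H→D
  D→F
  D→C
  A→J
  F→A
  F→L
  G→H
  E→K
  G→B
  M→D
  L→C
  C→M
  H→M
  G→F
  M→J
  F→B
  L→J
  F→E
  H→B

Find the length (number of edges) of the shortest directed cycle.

3

For each vertex v, BFS finds the shortest path from v back to v.
The shortest such closed walk is G → F → A → G, length 3.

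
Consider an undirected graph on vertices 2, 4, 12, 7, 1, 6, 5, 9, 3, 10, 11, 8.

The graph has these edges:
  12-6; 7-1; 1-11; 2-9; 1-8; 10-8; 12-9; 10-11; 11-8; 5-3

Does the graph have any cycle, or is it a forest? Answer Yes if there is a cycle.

Yes

DFS, tracking each vertex's parent; an edge to a visited non-parent vertex closes a cycle.
Start from 7:
visit 7 (parent –)
  visit 1 (parent 7)
    visit 8 (parent 1)
      visit 11 (parent 8)
        visit 10 (parent 11)
          10–8: 8 visited and ≠ parent → cycle
Cycle: 8 – 11 – 10 – 8.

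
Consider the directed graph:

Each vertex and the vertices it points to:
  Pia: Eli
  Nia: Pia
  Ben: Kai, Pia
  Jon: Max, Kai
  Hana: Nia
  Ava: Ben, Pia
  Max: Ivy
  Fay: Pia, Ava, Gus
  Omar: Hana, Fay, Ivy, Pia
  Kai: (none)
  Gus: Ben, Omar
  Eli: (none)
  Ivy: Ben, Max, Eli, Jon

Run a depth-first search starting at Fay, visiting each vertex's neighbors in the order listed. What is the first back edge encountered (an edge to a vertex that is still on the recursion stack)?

Omar→Fay

DFS from Fay (visiting each vertex's neighbors in the order listed); mark gray on enter, black on exit:
Fay gray
  Pia gray
    Eli gray
    Eli black
  Pia black
  Ava gray
    Ben gray
      Kai gray
      Kai black
      Ben→Pia: Pia black — skip
    Ben black
    Ava→Pia: Pia black — skip
  Ava black
  Gus gray
    Gus→Ben: Ben black — skip
    Omar gray
      Hana gray
        Nia gray
          Nia→Pia: Pia black — skip
        Nia black
      Hana black
      Omar→Fay: Fay is gray → back edge
First back edge: Omar → Fay.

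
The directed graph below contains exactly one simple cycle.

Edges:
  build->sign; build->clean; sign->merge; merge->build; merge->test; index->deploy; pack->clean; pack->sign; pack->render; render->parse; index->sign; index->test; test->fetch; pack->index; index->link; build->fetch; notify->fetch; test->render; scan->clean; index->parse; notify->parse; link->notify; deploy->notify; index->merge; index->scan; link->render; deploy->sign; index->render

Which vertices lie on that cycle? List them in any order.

sign, build, merge

DFS with gray/black marking from merge:
merge gray
  build gray
    sign gray
      sign→merge: merge is gray → back edge
Back edge closes the cycle merge → build → sign → merge; its vertices are {sign, build, merge}.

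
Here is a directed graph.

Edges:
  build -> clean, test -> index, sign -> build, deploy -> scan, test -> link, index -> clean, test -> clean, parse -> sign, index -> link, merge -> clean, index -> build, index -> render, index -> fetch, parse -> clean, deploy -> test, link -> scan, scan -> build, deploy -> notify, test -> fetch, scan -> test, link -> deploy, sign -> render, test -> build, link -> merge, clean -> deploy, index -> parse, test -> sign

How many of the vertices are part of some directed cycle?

A vertex is on a directed cycle iff it belongs to a strongly connected component of size ≥ 2 (or has a self-loop).
The vertices on cycles are {link, scan, sign, test, build, clean, index, merge, parse, deploy} — 10 in total.

10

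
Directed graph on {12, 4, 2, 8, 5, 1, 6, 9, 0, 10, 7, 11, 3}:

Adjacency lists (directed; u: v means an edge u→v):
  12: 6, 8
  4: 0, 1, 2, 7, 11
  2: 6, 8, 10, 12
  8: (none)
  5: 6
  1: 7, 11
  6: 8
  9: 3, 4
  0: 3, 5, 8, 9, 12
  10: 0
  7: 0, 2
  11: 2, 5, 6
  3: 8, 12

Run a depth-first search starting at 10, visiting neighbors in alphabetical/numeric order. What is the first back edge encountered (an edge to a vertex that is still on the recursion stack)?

4->0

DFS from 10 (visiting neighbors in alphabetical/numeric order); mark gray on enter, black on exit:
10 gray
  0 gray
    3 gray
      8 gray
      8 black
      12 gray
        6 gray
          6→8: 8 black — skip
        6 black
        12→8: 8 black — skip
      12 black
    3 black
    5 gray
      5→6: 6 black — skip
    5 black
    0→8: 8 black — skip
    9 gray
      9→3: 3 black — skip
      4 gray
        4→0: 0 is gray → back edge
First back edge: 4 → 0.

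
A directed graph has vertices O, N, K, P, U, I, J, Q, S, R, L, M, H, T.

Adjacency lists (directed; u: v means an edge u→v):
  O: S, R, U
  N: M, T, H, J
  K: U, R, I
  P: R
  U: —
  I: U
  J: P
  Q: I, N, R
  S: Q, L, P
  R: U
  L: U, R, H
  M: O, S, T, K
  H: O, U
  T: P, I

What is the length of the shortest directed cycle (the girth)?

For each vertex v, BFS finds the shortest path from v back to v.
The shortest such closed walk is N → M → S → Q → N, length 4.

4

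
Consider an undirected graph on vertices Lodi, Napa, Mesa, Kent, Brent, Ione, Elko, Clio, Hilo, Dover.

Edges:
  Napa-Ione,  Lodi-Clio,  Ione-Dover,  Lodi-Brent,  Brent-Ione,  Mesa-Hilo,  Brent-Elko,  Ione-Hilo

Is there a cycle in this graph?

No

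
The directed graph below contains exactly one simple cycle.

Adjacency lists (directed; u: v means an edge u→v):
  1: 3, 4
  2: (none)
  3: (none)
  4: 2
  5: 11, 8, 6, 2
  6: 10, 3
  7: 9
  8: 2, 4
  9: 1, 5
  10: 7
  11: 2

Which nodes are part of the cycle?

5, 6, 7, 9, 10

DFS with gray/black marking from 9:
9 gray
  1 gray
    3 gray
    3 black
    4 gray
      2 gray
      2 black
    4 black
  1 black
  5 gray
    11 gray
      11→2: 2 black — skip
    11 black
    8 gray
      8→2: 2 black — skip
      8→4: 4 black — skip
    8 black
    6 gray
      10 gray
        7 gray
          7→9: 9 is gray → back edge
Back edge closes the cycle 9 → 5 → 6 → 10 → 7 → 9; its vertices are {5, 6, 7, 9, 10}.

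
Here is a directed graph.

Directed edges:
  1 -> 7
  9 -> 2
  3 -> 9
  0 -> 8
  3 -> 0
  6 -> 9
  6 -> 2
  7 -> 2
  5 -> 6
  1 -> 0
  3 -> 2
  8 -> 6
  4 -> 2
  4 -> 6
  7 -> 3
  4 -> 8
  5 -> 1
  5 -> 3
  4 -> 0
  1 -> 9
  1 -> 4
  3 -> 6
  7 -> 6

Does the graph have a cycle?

DFS with white/gray/black marking, starting from 8:
8 gray
  6 gray
    9 gray
      2 gray
      2 black
    9 black
    6→2: 2 black — skip
  6 black
8 black
0 gray
  0→8: 8 black — skip
0 black
1 gray
  7 gray
    3 gray
      3→0: 0 black — skip
      3→2: 2 black — skip
      3→9: 9 black — skip
      3→6: 6 black — skip
    3 black
    7→2: 2 black — skip
    7→6: 6 black — skip
  7 black
  1→0: 0 black — skip
  1→9: 9 black — skip
  4 gray
    4→2: 2 black — skip
    4→6: 6 black — skip
    4→8: 8 black — skip
    4→0: 0 black — skip
  4 black
1 black
5 gray
  5→3: 3 black — skip
  5→6: 6 black — skip
  5→1: 1 black — skip
5 black
Every edge goes to a white or black vertex — no back edge, so the graph is acyclic.

No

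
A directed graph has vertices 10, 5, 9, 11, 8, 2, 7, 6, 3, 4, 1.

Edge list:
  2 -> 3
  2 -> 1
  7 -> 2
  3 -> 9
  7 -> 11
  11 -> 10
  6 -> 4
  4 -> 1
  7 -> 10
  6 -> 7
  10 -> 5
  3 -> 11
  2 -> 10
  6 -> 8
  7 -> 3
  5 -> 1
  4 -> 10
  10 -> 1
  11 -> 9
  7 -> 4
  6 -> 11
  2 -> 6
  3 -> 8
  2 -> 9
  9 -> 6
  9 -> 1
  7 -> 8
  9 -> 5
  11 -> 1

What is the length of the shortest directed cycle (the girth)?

For each vertex v, BFS finds the shortest path from v back to v.
The shortest such closed walk is 2 → 6 → 7 → 2, length 3.

3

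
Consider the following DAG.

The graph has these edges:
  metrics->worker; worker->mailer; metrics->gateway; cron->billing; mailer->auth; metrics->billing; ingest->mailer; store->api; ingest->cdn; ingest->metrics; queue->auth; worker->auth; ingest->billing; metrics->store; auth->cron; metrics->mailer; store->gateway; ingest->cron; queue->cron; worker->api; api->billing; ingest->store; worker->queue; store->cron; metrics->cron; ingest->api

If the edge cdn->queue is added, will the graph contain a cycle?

No

Adding cdn→queue creates a cycle iff queue can already reach cdn.
Explore from queue: no path reaches cdn. The graph stays acyclic.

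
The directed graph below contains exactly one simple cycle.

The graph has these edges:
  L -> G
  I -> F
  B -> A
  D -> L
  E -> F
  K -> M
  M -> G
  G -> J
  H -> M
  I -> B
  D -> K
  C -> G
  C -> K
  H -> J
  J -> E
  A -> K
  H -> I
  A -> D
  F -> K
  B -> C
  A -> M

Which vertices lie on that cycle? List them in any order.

E, F, G, J, K, M

DFS with gray/black marking from J:
J gray
  E gray
    F gray
      K gray
        M gray
          G gray
            G→J: J is gray → back edge
Back edge closes the cycle J → E → F → K → M → G → J; its vertices are {E, F, G, J, K, M}.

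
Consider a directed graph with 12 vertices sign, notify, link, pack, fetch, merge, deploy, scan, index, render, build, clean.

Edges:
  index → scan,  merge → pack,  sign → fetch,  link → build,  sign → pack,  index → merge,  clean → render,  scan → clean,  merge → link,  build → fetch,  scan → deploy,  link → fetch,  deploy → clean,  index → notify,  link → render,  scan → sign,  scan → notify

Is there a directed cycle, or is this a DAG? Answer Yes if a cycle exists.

No

DFS with white/gray/black marking, starting from index:
index gray
  scan gray
    deploy gray
      clean gray
        render gray
        render black
      clean black
    deploy black
    scan→clean: clean black — skip
    sign gray
      fetch gray
      fetch black
      pack gray
      pack black
    sign black
    notify gray
    notify black
  scan black
  index→notify: notify black — skip
  merge gray
    merge→pack: pack black — skip
    link gray
      build gray
        build→fetch: fetch black — skip
      build black
      link→render: render black — skip
      link→fetch: fetch black — skip
    link black
  merge black
index black
Every edge goes to a white or black vertex — no back edge, so the graph is acyclic.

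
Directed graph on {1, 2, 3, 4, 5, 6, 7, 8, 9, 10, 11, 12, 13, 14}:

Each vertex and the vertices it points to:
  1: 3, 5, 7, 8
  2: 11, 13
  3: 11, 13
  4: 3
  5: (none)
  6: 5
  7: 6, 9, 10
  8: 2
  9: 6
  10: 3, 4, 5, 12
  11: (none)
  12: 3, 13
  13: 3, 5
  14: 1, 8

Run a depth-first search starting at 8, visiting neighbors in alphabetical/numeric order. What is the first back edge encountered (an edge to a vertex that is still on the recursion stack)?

DFS from 8 (visiting neighbors in alphabetical/numeric order); mark gray on enter, black on exit:
8 gray
  2 gray
    11 gray
    11 black
    13 gray
      3 gray
        3→11: 11 black — skip
        3→13: 13 is gray → back edge
First back edge: 3 → 13.

3→13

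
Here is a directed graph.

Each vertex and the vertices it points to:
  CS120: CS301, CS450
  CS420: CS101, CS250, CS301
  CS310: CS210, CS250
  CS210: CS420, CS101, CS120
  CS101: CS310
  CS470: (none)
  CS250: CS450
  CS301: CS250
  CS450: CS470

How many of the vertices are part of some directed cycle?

4

A vertex is on a directed cycle iff it belongs to a strongly connected component of size ≥ 2 (or has a self-loop).
The vertices on cycles are {CS101, CS210, CS310, CS420} — 4 in total.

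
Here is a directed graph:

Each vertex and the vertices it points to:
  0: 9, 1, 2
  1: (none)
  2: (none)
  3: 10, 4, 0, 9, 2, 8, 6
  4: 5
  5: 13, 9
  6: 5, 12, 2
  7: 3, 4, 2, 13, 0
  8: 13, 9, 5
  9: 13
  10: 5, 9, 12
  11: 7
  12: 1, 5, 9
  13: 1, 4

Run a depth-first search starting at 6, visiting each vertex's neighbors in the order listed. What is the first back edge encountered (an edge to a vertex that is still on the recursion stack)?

4→5

DFS from 6 (visiting each vertex's neighbors in the order listed); mark gray on enter, black on exit:
6 gray
  5 gray
    13 gray
      1 gray
      1 black
      4 gray
        4→5: 5 is gray → back edge
First back edge: 4 → 5.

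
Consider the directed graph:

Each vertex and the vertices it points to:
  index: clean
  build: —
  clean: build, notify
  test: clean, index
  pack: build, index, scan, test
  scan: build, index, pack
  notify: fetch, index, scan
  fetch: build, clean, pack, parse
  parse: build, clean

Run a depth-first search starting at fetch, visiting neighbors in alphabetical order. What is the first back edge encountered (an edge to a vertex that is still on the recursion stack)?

DFS from fetch (visiting neighbors in alphabetical order); mark gray on enter, black on exit:
fetch gray
  build gray
  build black
  clean gray
    clean→build: build black — skip
    notify gray
      notify→fetch: fetch is gray → back edge
First back edge: notify → fetch.

notify→fetch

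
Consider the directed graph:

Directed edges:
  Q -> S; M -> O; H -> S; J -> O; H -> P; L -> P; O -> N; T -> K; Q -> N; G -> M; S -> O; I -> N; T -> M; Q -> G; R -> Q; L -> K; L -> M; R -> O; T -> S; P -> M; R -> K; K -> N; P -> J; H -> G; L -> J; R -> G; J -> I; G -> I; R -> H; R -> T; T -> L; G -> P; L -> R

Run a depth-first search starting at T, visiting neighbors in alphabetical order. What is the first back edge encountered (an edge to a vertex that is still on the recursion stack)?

DFS from T (visiting neighbors in alphabetical order); mark gray on enter, black on exit:
T gray
  K gray
    N gray
    N black
  K black
  L gray
    J gray
      I gray
        I→N: N black — skip
      I black
      O gray
        O→N: N black — skip
      O black
    J black
    L→K: K black — skip
    M gray
      M→O: O black — skip
    M black
    P gray
      P→J: J black — skip
      P→M: M black — skip
    P black
    R gray
      G gray
        G→I: I black — skip
        G→M: M black — skip
        G→P: P black — skip
      G black
      H gray
        H→G: G black — skip
        H→P: P black — skip
        S gray
          S→O: O black — skip
        S black
      H black
      R→K: K black — skip
      R→O: O black — skip
      Q gray
        Q→G: G black — skip
        Q→N: N black — skip
        Q→S: S black — skip
      Q black
      R→T: T is gray → back edge
First back edge: R → T.

R→T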